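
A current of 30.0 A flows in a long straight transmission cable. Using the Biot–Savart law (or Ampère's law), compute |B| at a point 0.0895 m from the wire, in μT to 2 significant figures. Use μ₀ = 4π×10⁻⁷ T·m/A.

B ≈ 67 μT

For an infinitely long straight wire, B = μ₀I/(2πd).
B = (4π×10⁻⁷ × 30.0) / (2π × 0.0895) = 6.70×10⁻⁵ T.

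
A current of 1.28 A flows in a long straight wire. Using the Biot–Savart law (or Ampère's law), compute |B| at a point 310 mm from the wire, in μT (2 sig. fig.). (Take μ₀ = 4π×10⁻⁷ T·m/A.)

For an infinitely long straight wire, B = μ₀I/(2πd).
B = (4π×10⁻⁷ × 1.28) / (2π × 0.31) = 8.26×10⁻⁷ T.

B ≈ 0.83 μT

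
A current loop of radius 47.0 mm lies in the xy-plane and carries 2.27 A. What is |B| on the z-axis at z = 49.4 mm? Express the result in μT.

On the axis of a circular loop, B = μ₀IR² / [2(R²+z²)^(3/2)].
R² + z² = (0.047)² + (0.0494)² = 0.004649 m², and (R²+z²)^(3/2) = 3.17×10⁻⁴ m³.
B = (4π×10⁻⁷ × 2.27 × 0.002209) / (2 × 3.17×10⁻⁴) = 9.94×10⁻⁶ T.

B ≈ 9.94 μT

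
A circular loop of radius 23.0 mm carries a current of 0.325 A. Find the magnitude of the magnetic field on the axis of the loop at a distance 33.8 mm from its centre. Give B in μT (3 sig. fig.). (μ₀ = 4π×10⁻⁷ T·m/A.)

B ≈ 1.58 μT

On the axis of a circular loop, B = μ₀IR² / [2(R²+z²)^(3/2)].
R² + z² = (0.023)² + (0.0338)² = 0.001671 m², and (R²+z²)^(3/2) = 6.83×10⁻⁵ m³.
B = (4π×10⁻⁷ × 0.325 × 0.000529) / (2 × 6.83×10⁻⁵) = 1.58×10⁻⁶ T.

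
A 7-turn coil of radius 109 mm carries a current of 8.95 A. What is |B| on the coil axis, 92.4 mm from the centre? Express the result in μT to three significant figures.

B ≈ 160 μT

For an N-turn flat coil, B = Nμ₀IR²/[2(R²+z²)^(3/2)] with R = 0.109 m, z = 0.0924 m.
B = 7 × 2.29×10⁻⁵ T = 1.60×10⁻⁴ T.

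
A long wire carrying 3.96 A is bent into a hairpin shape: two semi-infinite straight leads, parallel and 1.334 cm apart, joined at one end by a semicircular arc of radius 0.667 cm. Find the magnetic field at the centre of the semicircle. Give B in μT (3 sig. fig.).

B ≈ 305 μT

The semicircular arc contributes B_arc = μ₀I·π/(4πR) = μ₀I/(4R) = 1.87×10⁻⁴ T.
Each semi-infinite lead is at perpendicular distance R = 0.00667 m from the centre, with the perpendicular foot at its near end, so it contributes μ₀I/(4πR); both point the same way, together 1.19×10⁻⁴ T.
Arc and leads all point the same direction: B = 1.87×10⁻⁴ + 1.19×10⁻⁴ = 3.05×10⁻⁴ T.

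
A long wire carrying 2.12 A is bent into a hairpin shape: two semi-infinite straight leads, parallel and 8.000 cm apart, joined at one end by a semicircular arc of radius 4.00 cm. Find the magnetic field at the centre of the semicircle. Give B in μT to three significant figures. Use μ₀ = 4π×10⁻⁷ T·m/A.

B ≈ 27.3 μT

The semicircular arc contributes B_arc = μ₀I·π/(4πR) = μ₀I/(4R) = 1.67×10⁻⁵ T.
Each semi-infinite lead is at perpendicular distance R = 0.04 m from the centre, with the perpendicular foot at its near end, so it contributes μ₀I/(4πR); both point the same way, together 1.06×10⁻⁵ T.
Arc and leads all point the same direction: B = 1.67×10⁻⁵ + 1.06×10⁻⁵ = 2.73×10⁻⁵ T.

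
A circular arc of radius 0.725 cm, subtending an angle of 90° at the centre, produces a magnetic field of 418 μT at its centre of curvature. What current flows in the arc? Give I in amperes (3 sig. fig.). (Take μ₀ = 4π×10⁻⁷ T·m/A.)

I ≈ 19.3 A

For a circular arc, B = μ₀Iφ/(4πR) with φ in radians; here φ = 1.571 rad.
So I = 4πRB/(μ₀φ) = 4π × 0.00725 × 4.18×10⁻⁴ / (4π×10⁻⁷ × 1.571) = 19.3 A.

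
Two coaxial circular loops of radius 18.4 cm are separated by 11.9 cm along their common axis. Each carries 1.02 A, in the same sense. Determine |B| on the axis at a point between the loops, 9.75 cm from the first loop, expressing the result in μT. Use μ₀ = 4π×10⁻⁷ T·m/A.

Each loop contributes B = μ₀IR²/[2(R²+z²)^(3/2)] on the axis, with z measured from that loop.
Loop 1 (z = 0.0975 m): B₁ = 2.40×10⁻⁶ T. Loop 2 (z = 0.0215 m): B₂ = 3.41×10⁻⁶ T.
The fields add: B = B₁ + B₂ = 5.82×10⁻⁶ T.

B ≈ 5.82 μT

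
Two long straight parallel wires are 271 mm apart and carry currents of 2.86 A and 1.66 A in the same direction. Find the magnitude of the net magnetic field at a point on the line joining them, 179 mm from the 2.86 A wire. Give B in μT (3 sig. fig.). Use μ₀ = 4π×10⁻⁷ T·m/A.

B ≈ 0.413 μT

Each long wire gives B = μ₀I/(2πd). Distances are d₁ = 0.179 m and d₂ = 0.092 m.
B₁ = 3.20×10⁻⁶ T, B₂ = 3.61×10⁻⁶ T.
Between parallel currents the two contributions point in opposite directions, so they subtract. B = |B₁ − B₂| = |3.20×10⁻⁶ − 3.61×10⁻⁶| = 4.13×10⁻⁷ T.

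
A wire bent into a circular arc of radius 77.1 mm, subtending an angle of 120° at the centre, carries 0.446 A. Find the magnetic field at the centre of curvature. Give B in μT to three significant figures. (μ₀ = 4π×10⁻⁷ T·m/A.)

The Biot–Savart field of a circular arc at its centre is B = μ₀Iφ/(4πR), with φ = 2.094 rad.
B = (4π×10⁻⁷ × 0.446 × 2.094) / (4π × 0.0771) = 1.21×10⁻⁶ T.

B ≈ 1.21 μT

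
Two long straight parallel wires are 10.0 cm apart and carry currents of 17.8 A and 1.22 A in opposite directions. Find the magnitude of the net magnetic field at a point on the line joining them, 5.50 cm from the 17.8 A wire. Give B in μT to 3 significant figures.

B ≈ 70.1 μT

Each long wire gives B = μ₀I/(2πd). Distances are d₁ = 0.055 m and d₂ = 0.045 m.
B₁ = 6.47×10⁻⁵ T, B₂ = 5.42×10⁻⁶ T.
Between antiparallel currents both contributions point the same way, so they add. B = B₁ + B₂ = 6.47×10⁻⁵ + 5.42×10⁻⁶ = 7.01×10⁻⁵ T.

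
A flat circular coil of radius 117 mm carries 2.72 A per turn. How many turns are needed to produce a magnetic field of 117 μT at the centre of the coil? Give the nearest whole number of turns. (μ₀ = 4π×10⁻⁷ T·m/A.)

For an N-turn coil, B = Nμ₀I/(2R). A single turn gives B₁ = 1.46×10⁻⁵ T with R = 0.117 m.
N = B/B₁ = 1.17×10⁻⁴ / 1.46×10⁻⁵ = 8.01.

N = 8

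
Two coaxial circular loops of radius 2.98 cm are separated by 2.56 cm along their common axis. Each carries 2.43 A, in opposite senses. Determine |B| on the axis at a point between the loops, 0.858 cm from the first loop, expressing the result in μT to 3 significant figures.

B ≈ 11.9 μT

Each loop contributes B = μ₀IR²/[2(R²+z²)^(3/2)] on the axis, with z measured from that loop.
Loop 1 (z = 0.00858 m): B₁ = 4.55×10⁻⁵ T. Loop 2 (z = 0.01702 m): B₂ = 3.35×10⁻⁵ T.
The fields oppose: B = |B₁ − B₂| = 1.19×10⁻⁵ T.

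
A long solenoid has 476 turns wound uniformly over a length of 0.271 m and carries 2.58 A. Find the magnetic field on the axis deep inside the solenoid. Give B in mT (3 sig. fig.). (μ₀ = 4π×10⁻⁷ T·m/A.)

B ≈ 5.69 mT

Inside a long solenoid, B = μ₀nI with n = 1756 turns/m.
B = 4π×10⁻⁷ × 1756 × 2.58 = 5.69×10⁻³ T.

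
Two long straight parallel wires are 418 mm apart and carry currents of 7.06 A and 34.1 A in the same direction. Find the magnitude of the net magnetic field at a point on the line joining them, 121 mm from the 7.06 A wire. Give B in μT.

Each long wire gives B = μ₀I/(2πd). Distances are d₁ = 0.121 m and d₂ = 0.297 m.
B₁ = 1.17×10⁻⁵ T, B₂ = 2.30×10⁻⁵ T.
Between parallel currents the two contributions point in opposite directions, so they subtract. B = |B₁ − B₂| = |1.17×10⁻⁵ − 2.30×10⁻⁵| = 1.13×10⁻⁵ T.

B ≈ 11.3 μT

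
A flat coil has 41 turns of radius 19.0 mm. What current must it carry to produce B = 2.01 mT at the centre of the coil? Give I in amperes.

For an N-turn coil, B = Nμ₀I/(2R) with R = 0.019 m, so I = 2RB/(Nμ₀) = 2 × 0.019 × 2.01×10⁻³ / (41 × 4π×10⁻⁷) = 1.48 A.

I ≈ 1.48 A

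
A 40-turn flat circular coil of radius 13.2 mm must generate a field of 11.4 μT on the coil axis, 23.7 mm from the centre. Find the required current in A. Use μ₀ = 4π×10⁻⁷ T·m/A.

For an N-turn coil, B = Nμ₀IR²/[2(R²+z²)^(3/2)] with R = 0.0132 m, z = 0.0237 m, so I = 2B(R²+z²)^(3/2)/(Nμ₀R²) = 2 × 1.14×10⁻⁵ × 2.00×10⁻⁵ / (40 × 4π×10⁻⁷ × 0.0001742) = 5.20×10⁻² A.

I ≈ 0.0520 A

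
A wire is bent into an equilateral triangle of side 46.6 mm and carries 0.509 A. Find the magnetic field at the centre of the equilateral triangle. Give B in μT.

B ≈ 19.7 μT

Each side is a finite straight segment at perpendicular distance d = a/(2 tan(π/3)) = 0.01345 m from the centre, with end-angles ±π/3.
One side contributes B₁ = (μ₀I/4πd)·2 sin(π/3) = 6.55×10⁻⁶ T.
All 3 sides add in the same direction: B = 3 × 6.55×10⁻⁶ = 1.97×10⁻⁵ T.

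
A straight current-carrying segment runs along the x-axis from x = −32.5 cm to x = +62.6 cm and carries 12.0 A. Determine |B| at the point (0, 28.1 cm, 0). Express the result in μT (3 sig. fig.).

For a finite straight segment, B = (μ₀I/4πd)(sinθ₁ + sinθ₂), where θ₁, θ₂ are the angles from the perpendicular to each end.
The perpendicular distance is d = 0.281 m; the end-offsets along the wire are a = 0.325 m and b = 0.626 m.
sinθ₁ = 0.325/√(0.325²+0.281²) = 0.7565; sinθ₂ = 0.626/√(0.626²+0.281²) = 0.9123.
B = (4π×10⁻⁷ × 12.0) / (4π × 0.281) × (0.7565 + 0.9123) = 7.13×10⁻⁶ T.

B ≈ 7.13 μT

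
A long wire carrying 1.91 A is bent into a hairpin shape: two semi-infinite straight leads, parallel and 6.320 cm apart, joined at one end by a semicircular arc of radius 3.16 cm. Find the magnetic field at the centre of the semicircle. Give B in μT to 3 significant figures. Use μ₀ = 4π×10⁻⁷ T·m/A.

The semicircular arc contributes B_arc = μ₀I·π/(4πR) = μ₀I/(4R) = 1.90×10⁻⁵ T.
Each semi-infinite lead is at perpendicular distance R = 0.0316 m from the centre, with the perpendicular foot at its near end, so it contributes μ₀I/(4πR); both point the same way, together 1.21×10⁻⁵ T.
Arc and leads all point the same direction: B = 1.90×10⁻⁵ + 1.21×10⁻⁵ = 3.11×10⁻⁵ T.

B ≈ 31.1 μT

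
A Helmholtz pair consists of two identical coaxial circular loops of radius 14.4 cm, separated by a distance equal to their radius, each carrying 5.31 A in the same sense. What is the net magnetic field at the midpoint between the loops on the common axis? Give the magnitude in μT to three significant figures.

B ≈ 33.2 μT

Each loop contributes B = μ₀IR²/[2(R²+z²)^(3/2)] on the axis, with z measured from that loop.
Loop 1 (z = 0.072 m): B₁ = 1.66×10⁻⁵ T. Loop 2 (z = 0.072 m): B₂ = 1.66×10⁻⁵ T.
The fields add: B = B₁ + B₂ = 3.32×10⁻⁵ T.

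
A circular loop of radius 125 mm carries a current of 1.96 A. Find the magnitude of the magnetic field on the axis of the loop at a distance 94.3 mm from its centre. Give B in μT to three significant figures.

On the axis of a circular loop, B = μ₀IR² / [2(R²+z²)^(3/2)].
R² + z² = (0.125)² + (0.0943)² = 0.02452 m², and (R²+z²)^(3/2) = 3.84×10⁻³ m³.
B = (4π×10⁻⁷ × 1.96 × 0.01562) / (2 × 3.84×10⁻³) = 5.01×10⁻⁶ T.

B ≈ 5.01 μT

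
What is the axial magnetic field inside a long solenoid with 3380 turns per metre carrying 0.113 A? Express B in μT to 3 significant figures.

Inside a long solenoid, B = μ₀nI with n = 3380 turns/m.
B = 4π×10⁻⁷ × 3380 × 0.113 = 4.80×10⁻⁴ T.

B ≈ 480 μT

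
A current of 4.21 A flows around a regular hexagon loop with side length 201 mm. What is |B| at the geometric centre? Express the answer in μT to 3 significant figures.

Each side is a finite straight segment at perpendicular distance d = a/(2 tan(π/6)) = 0.1741 m from the centre, with end-angles ±π/6.
One side contributes B₁ = (μ₀I/4πd)·2 sin(π/6) = 2.42×10⁻⁶ T.
All 6 sides add in the same direction: B = 6 × 2.42×10⁻⁶ = 1.45×10⁻⁵ T.

B ≈ 14.5 μT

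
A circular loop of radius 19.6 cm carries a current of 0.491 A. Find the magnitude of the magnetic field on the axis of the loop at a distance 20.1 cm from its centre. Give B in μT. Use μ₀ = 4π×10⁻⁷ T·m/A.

B ≈ 0.536 μT

On the axis of a circular loop, B = μ₀IR² / [2(R²+z²)^(3/2)].
R² + z² = (0.196)² + (0.201)² = 0.07882 m², and (R²+z²)^(3/2) = 2.21×10⁻² m³.
B = (4π×10⁻⁷ × 0.491 × 0.03842) / (2 × 2.21×10⁻²) = 5.36×10⁻⁷ T.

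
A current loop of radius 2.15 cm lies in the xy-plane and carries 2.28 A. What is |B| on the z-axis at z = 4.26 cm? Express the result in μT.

On the axis of a circular loop, B = μ₀IR² / [2(R²+z²)^(3/2)].
R² + z² = (0.0215)² + (0.0426)² = 0.002277 m², and (R²+z²)^(3/2) = 1.09×10⁻⁴ m³.
B = (4π×10⁻⁷ × 2.28 × 0.0004622) / (2 × 1.09×10⁻⁴) = 6.09×10⁻⁶ T.

B ≈ 6.09 μT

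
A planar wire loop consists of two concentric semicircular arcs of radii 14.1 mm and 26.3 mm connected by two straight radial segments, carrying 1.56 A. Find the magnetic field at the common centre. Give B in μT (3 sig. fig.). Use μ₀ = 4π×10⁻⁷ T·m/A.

The radial connectors point toward the centre, so dl × r̂ = 0 and they contribute nothing.
Each semicircle gives μ₀I/(4R): inner arc 3.48×10⁻⁵ T, outer arc 1.86×10⁻⁵ T.
The two arcs carry current in opposite angular senses, so their fields oppose: B = |3.48×10⁻⁵ − 1.86×10⁻⁵| = 1.61×10⁻⁵ T.

B ≈ 16.1 μT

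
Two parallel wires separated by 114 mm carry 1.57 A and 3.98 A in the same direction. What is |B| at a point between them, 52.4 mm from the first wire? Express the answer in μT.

B ≈ 6.93 μT

Each long wire gives B = μ₀I/(2πd). Distances are d₁ = 0.0524 m and d₂ = 0.0616 m.
B₁ = 5.99×10⁻⁶ T, B₂ = 1.29×10⁻⁵ T.
Between parallel currents the two contributions point in opposite directions, so they subtract. B = |B₁ − B₂| = |5.99×10⁻⁶ − 1.29×10⁻⁵| = 6.93×10⁻⁶ T.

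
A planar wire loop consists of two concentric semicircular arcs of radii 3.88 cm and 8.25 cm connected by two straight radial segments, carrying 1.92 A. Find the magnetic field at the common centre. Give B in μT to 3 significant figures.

B ≈ 8.23 μT

The radial connectors point toward the centre, so dl × r̂ = 0 and they contribute nothing.
Each semicircle gives μ₀I/(4R): inner arc 1.55×10⁻⁵ T, outer arc 7.31×10⁻⁶ T.
The two arcs carry current in opposite angular senses, so their fields oppose: B = |1.55×10⁻⁵ − 7.31×10⁻⁶| = 8.23×10⁻⁶ T.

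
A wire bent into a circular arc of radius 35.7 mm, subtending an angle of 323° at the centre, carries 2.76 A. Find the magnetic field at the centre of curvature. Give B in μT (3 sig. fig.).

The Biot–Savart field of a circular arc at its centre is B = μ₀Iφ/(4πR), with φ = 5.637 rad.
B = (4π×10⁻⁷ × 2.76 × 5.637) / (4π × 0.0357) = 4.36×10⁻⁵ T.

B ≈ 43.6 μT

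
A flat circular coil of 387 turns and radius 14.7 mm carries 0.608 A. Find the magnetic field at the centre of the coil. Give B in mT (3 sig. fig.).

For an N-turn flat coil, B = Nμ₀I/(2R) with R = 0.0147 m.
B = 387 × 2.60×10⁻⁵ T = 1.01×10⁻² T.

B ≈ 10.1 mT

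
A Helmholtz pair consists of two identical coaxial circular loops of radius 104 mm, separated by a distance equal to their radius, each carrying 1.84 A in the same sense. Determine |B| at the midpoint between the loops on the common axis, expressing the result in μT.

Each loop contributes B = μ₀IR²/[2(R²+z²)^(3/2)] on the axis, with z measured from that loop.
Loop 1 (z = 0.052 m): B₁ = 7.95×10⁻⁶ T. Loop 2 (z = 0.052 m): B₂ = 7.95×10⁻⁶ T.
The fields add: B = B₁ + B₂ = 1.59×10⁻⁵ T.

B ≈ 15.9 μT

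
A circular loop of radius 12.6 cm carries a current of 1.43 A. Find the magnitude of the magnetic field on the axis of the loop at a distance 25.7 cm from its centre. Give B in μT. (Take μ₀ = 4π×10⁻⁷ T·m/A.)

B ≈ 0.608 μT

On the axis of a circular loop, B = μ₀IR² / [2(R²+z²)^(3/2)].
R² + z² = (0.126)² + (0.257)² = 0.08192 m², and (R²+z²)^(3/2) = 2.34×10⁻² m³.
B = (4π×10⁻⁷ × 1.43 × 0.01588) / (2 × 2.34×10⁻²) = 6.08×10⁻⁷ T.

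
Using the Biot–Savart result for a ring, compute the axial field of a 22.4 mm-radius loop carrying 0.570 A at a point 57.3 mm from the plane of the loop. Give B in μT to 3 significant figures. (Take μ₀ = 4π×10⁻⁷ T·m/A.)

B ≈ 0.772 μT

On the axis of a circular loop, B = μ₀IR² / [2(R²+z²)^(3/2)].
R² + z² = (0.0224)² + (0.0573)² = 0.003785 m², and (R²+z²)^(3/2) = 2.33×10⁻⁴ m³.
B = (4π×10⁻⁷ × 0.570 × 0.0005018) / (2 × 2.33×10⁻⁴) = 7.72×10⁻⁷ T.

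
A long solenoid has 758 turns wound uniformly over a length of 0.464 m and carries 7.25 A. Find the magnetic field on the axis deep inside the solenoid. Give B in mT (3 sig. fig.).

Inside a long solenoid, B = μ₀nI with n = 1634 turns/m.
B = 4π×10⁻⁷ × 1634 × 7.25 = 1.49×10⁻² T.

B ≈ 14.9 mT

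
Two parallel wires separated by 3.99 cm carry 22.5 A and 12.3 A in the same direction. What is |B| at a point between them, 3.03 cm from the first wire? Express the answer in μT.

Each long wire gives B = μ₀I/(2πd). Distances are d₁ = 0.0303 m and d₂ = 0.0096 m.
B₁ = 1.49×10⁻⁴ T, B₂ = 2.56×10⁻⁴ T.
Between parallel currents the two contributions point in opposite directions, so they subtract. B = |B₁ − B₂| = |1.49×10⁻⁴ − 2.56×10⁻⁴| = 1.08×10⁻⁴ T.

B ≈ 108 μT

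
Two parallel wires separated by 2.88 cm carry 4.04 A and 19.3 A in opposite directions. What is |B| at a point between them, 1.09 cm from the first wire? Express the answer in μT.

Each long wire gives B = μ₀I/(2πd). Distances are d₁ = 0.0109 m and d₂ = 0.0179 m.
B₁ = 7.41×10⁻⁵ T, B₂ = 2.16×10⁻⁴ T.
Between antiparallel currents both contributions point the same way, so they add. B = B₁ + B₂ = 7.41×10⁻⁵ + 2.16×10⁻⁴ = 2.90×10⁻⁴ T.

B ≈ 290 μT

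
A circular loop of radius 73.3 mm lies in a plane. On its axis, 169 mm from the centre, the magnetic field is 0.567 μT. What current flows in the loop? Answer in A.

I ≈ 1.05 A

On the axis of a loop, B = μ₀IR²/[2(R²+z²)^(3/2)], so I = 2B(R²+z²)^(3/2)/(μ₀R²).
R² + z² = 0.005373 + 0.02856 = 0.03393 m²; raised to 3/2 gives 6.25×10⁻³ m³.
I = 2 × 5.67×10⁻⁷ × 6.25×10⁻³ / (1.26×10⁻⁶ × 0.005373) = 1.05 A.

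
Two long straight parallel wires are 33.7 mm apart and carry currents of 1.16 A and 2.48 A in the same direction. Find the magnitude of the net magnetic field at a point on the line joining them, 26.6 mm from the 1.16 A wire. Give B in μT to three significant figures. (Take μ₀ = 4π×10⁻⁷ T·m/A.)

Each long wire gives B = μ₀I/(2πd). Distances are d₁ = 0.0266 m and d₂ = 0.0071 m.
B₁ = 8.72×10⁻⁶ T, B₂ = 6.99×10⁻⁵ T.
Between parallel currents the two contributions point in opposite directions, so they subtract. B = |B₁ − B₂| = |8.72×10⁻⁶ − 6.99×10⁻⁵| = 6.11×10⁻⁵ T.

B ≈ 61.1 μT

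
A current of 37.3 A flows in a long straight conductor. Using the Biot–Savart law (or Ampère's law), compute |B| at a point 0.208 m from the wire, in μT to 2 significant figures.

B ≈ 36 μT

For an infinitely long straight wire, B = μ₀I/(2πd).
B = (4π×10⁻⁷ × 37.3) / (2π × 0.208) = 3.59×10⁻⁵ T.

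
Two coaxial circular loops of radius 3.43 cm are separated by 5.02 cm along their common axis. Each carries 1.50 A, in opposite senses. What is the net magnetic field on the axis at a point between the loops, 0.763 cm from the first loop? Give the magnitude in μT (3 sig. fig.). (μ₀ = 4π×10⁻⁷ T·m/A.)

B ≈ 18.8 μT

Each loop contributes B = μ₀IR²/[2(R²+z²)^(3/2)] on the axis, with z measured from that loop.
Loop 1 (z = 0.00763 m): B₁ = 2.56×10⁻⁵ T. Loop 2 (z = 0.04257 m): B₂ = 6.79×10⁻⁶ T.
The fields oppose: B = |B₁ − B₂| = 1.88×10⁻⁵ T.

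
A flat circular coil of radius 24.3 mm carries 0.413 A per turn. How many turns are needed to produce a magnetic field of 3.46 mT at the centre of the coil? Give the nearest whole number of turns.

N = 324

For an N-turn coil, B = Nμ₀I/(2R). A single turn gives B₁ = 1.07×10⁻⁵ T with R = 0.0243 m.
N = B/B₁ = 3.46×10⁻³ / 1.07×10⁻⁵ = 324.01.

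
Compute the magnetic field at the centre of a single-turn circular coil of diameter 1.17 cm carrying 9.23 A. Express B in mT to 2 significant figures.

At the centre of a circular loop the Biot–Savart law gives B = μ₀I/(2R) (so R = 0.00585 m).
B = (4π×10⁻⁷ × 9.23) / (2 × 0.00585) = 9.91×10⁻⁴ T.

B ≈ 0.99 mT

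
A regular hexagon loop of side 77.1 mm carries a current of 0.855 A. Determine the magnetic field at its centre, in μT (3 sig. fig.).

B ≈ 7.68 μT

Each side is a finite straight segment at perpendicular distance d = a/(2 tan(π/6)) = 0.06677 m from the centre, with end-angles ±π/6.
One side contributes B₁ = (μ₀I/4πd)·2 sin(π/6) = 1.28×10⁻⁶ T.
All 6 sides add in the same direction: B = 6 × 1.28×10⁻⁶ = 7.68×10⁻⁶ T.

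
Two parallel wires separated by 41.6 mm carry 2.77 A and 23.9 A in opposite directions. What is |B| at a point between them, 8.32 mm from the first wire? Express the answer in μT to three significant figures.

B ≈ 210 μT

Each long wire gives B = μ₀I/(2πd). Distances are d₁ = 0.00832 m and d₂ = 0.03328 m.
B₁ = 6.66×10⁻⁵ T, B₂ = 1.44×10⁻⁴ T.
Between antiparallel currents both contributions point the same way, so they add. B = B₁ + B₂ = 6.66×10⁻⁵ + 1.44×10⁻⁴ = 2.10×10⁻⁴ T.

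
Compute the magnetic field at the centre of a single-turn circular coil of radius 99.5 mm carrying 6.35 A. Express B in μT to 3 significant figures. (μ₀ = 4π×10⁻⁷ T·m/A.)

At the centre of a circular loop the Biot–Savart law gives B = μ₀I/(2R).
B = (4π×10⁻⁷ × 6.35) / (2 × 0.0995) = 4.01×10⁻⁵ T.

B ≈ 40.1 μT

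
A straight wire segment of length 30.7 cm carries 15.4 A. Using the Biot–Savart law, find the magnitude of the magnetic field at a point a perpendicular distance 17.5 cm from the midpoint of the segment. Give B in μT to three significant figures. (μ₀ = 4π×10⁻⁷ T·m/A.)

For a finite straight segment, B = (μ₀I/4πd)(sinθ₁ + sinθ₂), where θ₁, θ₂ are the angles from the perpendicular to each end.
The perpendicular from the point meets the wire at its midpoint, so each end is L/2 = 0.1535 m away along the wire.
sinθ₁ = 0.1535/√(0.1535²+0.175²) = 0.6594; sinθ₂ = 0.1535/√(0.1535²+0.175²) = 0.6594.
B = (4π×10⁻⁷ × 15.4) / (4π × 0.175) × (0.6594 + 0.6594) = 1.16×10⁻⁵ T.

B ≈ 11.6 μT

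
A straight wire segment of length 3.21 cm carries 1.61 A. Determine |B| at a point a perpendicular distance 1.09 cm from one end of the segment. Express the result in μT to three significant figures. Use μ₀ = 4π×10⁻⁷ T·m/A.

For a finite straight segment, B = (μ₀I/4πd)(sinθ₁ + sinθ₂), where θ₁, θ₂ are the angles from the perpendicular to each end.
The perpendicular foot is at one end, so the two end-offsets along the wire are 0 and L = 0.0321 m.
sinθ₁ = 0/√(0²+0.0109²) = 0.0000; sinθ₂ = 0.0321/√(0.0321²+0.0109²) = 0.9469.
B = (4π×10⁻⁷ × 1.61) / (4π × 0.0109) × (0.0000 + 0.9469) = 1.40×10⁻⁵ T.

B ≈ 14.0 μT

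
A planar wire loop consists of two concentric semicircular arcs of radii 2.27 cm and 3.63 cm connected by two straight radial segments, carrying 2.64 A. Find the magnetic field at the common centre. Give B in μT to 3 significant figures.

The radial connectors point toward the centre, so dl × r̂ = 0 and they contribute nothing.
Each semicircle gives μ₀I/(4R): inner arc 3.65×10⁻⁵ T, outer arc 2.28×10⁻⁵ T.
The two arcs carry current in opposite angular senses, so their fields oppose: B = |3.65×10⁻⁵ − 2.28×10⁻⁵| = 1.37×10⁻⁵ T.

B ≈ 13.7 μT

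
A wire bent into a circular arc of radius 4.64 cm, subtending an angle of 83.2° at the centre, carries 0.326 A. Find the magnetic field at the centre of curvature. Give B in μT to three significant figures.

The Biot–Savart field of a circular arc at its centre is B = μ₀Iφ/(4πR), with φ = 1.452 rad.
B = (4π×10⁻⁷ × 0.326 × 1.452) / (4π × 0.0464) = 1.02×10⁻⁶ T.

B ≈ 1.02 μT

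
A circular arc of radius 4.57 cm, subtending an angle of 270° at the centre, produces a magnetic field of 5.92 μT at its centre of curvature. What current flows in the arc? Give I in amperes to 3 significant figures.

For a circular arc, B = μ₀Iφ/(4πR) with φ in radians; here φ = 4.712 rad.
So I = 4πRB/(μ₀φ) = 4π × 0.0457 × 5.92×10⁻⁶ / (4π×10⁻⁷ × 4.712) = 0.574 A.

I ≈ 0.574 A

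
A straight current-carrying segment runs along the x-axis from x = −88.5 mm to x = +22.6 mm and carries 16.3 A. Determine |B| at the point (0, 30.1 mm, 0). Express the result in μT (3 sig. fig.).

For a finite straight segment, B = (μ₀I/4πd)(sinθ₁ + sinθ₂), where θ₁, θ₂ are the angles from the perpendicular to each end.
The perpendicular distance is d = 0.0301 m; the end-offsets along the wire are a = 0.0885 m and b = 0.0226 m.
sinθ₁ = 0.0885/√(0.0885²+0.0301²) = 0.9467; sinθ₂ = 0.0226/√(0.0226²+0.0301²) = 0.6004.
B = (4π×10⁻⁷ × 16.3) / (4π × 0.0301) × (0.9467 + 0.6004) = 8.38×10⁻⁵ T.

B ≈ 83.8 μT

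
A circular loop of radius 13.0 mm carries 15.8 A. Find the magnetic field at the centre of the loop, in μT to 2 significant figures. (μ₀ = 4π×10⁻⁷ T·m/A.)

B ≈ 760 μT

At the centre of a circular loop the Biot–Savart law gives B = μ₀I/(2R).
B = (4π×10⁻⁷ × 15.8) / (2 × 0.013) = 7.64×10⁻⁴ T.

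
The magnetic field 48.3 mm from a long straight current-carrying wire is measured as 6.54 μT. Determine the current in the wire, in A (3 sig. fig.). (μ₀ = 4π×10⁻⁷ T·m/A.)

For a long straight wire B = μ₀I/(2πd), so I = 2πdB/μ₀.
I = 2π × 0.0483 × 6.54×10⁻⁶ / (4π×10⁻⁷) = 1.58 A.

I ≈ 1.58 A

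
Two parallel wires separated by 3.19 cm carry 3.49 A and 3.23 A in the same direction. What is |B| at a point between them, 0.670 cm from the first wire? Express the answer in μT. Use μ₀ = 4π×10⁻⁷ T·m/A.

Each long wire gives B = μ₀I/(2πd). Distances are d₁ = 0.0067 m and d₂ = 0.0252 m.
B₁ = 1.04×10⁻⁴ T, B₂ = 2.56×10⁻⁵ T.
Between parallel currents the two contributions point in opposite directions, so they subtract. B = |B₁ − B₂| = |1.04×10⁻⁴ − 2.56×10⁻⁵| = 7.85×10⁻⁵ T.

B ≈ 78.5 μT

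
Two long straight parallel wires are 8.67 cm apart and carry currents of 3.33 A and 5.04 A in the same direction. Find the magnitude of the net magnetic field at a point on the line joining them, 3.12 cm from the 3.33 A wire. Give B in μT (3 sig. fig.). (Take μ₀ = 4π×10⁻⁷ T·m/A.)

B ≈ 3.18 μT

Each long wire gives B = μ₀I/(2πd). Distances are d₁ = 0.0312 m and d₂ = 0.0555 m.
B₁ = 2.13×10⁻⁵ T, B₂ = 1.82×10⁻⁵ T.
Between parallel currents the two contributions point in opposite directions, so they subtract. B = |B₁ − B₂| = |2.13×10⁻⁵ − 1.82×10⁻⁵| = 3.18×10⁻⁶ T.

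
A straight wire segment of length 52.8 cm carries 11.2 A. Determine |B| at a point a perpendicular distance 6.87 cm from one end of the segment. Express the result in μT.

For a finite straight segment, B = (μ₀I/4πd)(sinθ₁ + sinθ₂), where θ₁, θ₂ are the angles from the perpendicular to each end.
The perpendicular foot is at one end, so the two end-offsets along the wire are 0 and L = 0.528 m.
sinθ₁ = 0/√(0²+0.0687²) = 0.0000; sinθ₂ = 0.528/√(0.528²+0.0687²) = 0.9916.
B = (4π×10⁻⁷ × 11.2) / (4π × 0.0687) × (0.0000 + 0.9916) = 1.62×10⁻⁵ T.

B ≈ 16.2 μT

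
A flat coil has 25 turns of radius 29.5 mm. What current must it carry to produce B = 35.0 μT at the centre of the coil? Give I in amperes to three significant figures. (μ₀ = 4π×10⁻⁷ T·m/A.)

I ≈ 0.0657 A

For an N-turn coil, B = Nμ₀I/(2R) with R = 0.0295 m, so I = 2RB/(Nμ₀) = 2 × 0.0295 × 3.50×10⁻⁵ / (25 × 4π×10⁻⁷) = 6.57×10⁻² A.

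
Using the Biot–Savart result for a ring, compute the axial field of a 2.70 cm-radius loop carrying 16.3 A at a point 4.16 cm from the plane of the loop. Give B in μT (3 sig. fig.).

On the axis of a circular loop, B = μ₀IR² / [2(R²+z²)^(3/2)].
R² + z² = (0.027)² + (0.0416)² = 0.00246 m², and (R²+z²)^(3/2) = 1.22×10⁻⁴ m³.
B = (4π×10⁻⁷ × 16.3 × 0.000729) / (2 × 1.22×10⁻⁴) = 6.12×10⁻⁵ T.

B ≈ 61.2 μT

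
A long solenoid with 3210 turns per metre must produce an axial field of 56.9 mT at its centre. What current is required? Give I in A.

I ≈ 14.1 A

Inside a long solenoid B = μ₀nI with n = 3210 m⁻¹, so I = B/(μ₀n).
I = 5.69×10⁻² / (4π×10⁻⁷ × 3210) = 14.1 A.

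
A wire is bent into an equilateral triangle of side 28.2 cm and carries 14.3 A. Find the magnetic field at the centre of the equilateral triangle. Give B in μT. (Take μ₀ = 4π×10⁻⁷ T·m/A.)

B ≈ 91.3 μT

Each side is a finite straight segment at perpendicular distance d = a/(2 tan(π/3)) = 0.08141 m from the centre, with end-angles ±π/3.
One side contributes B₁ = (μ₀I/4πd)·2 sin(π/3) = 3.04×10⁻⁵ T.
All 3 sides add in the same direction: B = 3 × 3.04×10⁻⁵ = 9.13×10⁻⁵ T.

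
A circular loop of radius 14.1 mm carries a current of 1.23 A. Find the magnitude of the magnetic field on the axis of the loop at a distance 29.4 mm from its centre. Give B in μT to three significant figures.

B ≈ 4.43 μT

On the axis of a circular loop, B = μ₀IR² / [2(R²+z²)^(3/2)].
R² + z² = (0.0141)² + (0.0294)² = 0.001063 m², and (R²+z²)^(3/2) = 3.47×10⁻⁵ m³.
B = (4π×10⁻⁷ × 1.23 × 0.0001988) / (2 × 3.47×10⁻⁵) = 4.43×10⁻⁶ T.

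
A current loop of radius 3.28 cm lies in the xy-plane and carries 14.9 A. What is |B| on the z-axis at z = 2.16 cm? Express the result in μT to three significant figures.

On the axis of a circular loop, B = μ₀IR² / [2(R²+z²)^(3/2)].
R² + z² = (0.0328)² + (0.0216)² = 0.001542 m², and (R²+z²)^(3/2) = 6.06×10⁻⁵ m³.
B = (4π×10⁻⁷ × 14.9 × 0.001076) / (2 × 6.06×10⁻⁵) = 1.66×10⁻⁴ T.

B ≈ 166 μT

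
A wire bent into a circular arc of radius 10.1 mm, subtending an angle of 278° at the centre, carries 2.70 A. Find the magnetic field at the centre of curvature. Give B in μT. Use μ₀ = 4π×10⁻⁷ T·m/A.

The Biot–Savart field of a circular arc at its centre is B = μ₀Iφ/(4πR), with φ = 4.852 rad.
B = (4π×10⁻⁷ × 2.70 × 4.852) / (4π × 0.0101) = 1.30×10⁻⁴ T.

B ≈ 130 μT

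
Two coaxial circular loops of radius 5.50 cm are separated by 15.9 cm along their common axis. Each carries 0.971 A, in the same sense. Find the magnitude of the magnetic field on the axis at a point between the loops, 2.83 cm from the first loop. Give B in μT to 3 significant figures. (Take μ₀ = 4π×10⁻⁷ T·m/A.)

Each loop contributes B = μ₀IR²/[2(R²+z²)^(3/2)] on the axis, with z measured from that loop.
Loop 1 (z = 0.0283 m): B₁ = 7.80×10⁻⁶ T. Loop 2 (z = 0.1307 m): B₂ = 6.47×10⁻⁷ T.
The fields add: B = B₁ + B₂ = 8.45×10⁻⁶ T.

B ≈ 8.45 μT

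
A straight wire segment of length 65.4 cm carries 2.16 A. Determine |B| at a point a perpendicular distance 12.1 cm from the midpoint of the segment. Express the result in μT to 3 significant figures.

B ≈ 3.35 μT

For a finite straight segment, B = (μ₀I/4πd)(sinθ₁ + sinθ₂), where θ₁, θ₂ are the angles from the perpendicular to each end.
The perpendicular from the point meets the wire at its midpoint, so each end is L/2 = 0.327 m away along the wire.
sinθ₁ = 0.327/√(0.327²+0.121²) = 0.9379; sinθ₂ = 0.327/√(0.327²+0.121²) = 0.9379.
B = (4π×10⁻⁷ × 2.16) / (4π × 0.121) × (0.9379 + 0.9379) = 3.35×10⁻⁶ T.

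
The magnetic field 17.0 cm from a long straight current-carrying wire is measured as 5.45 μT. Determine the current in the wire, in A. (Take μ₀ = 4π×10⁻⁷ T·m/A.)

I ≈ 4.63 A

For a long straight wire B = μ₀I/(2πd), so I = 2πdB/μ₀.
I = 2π × 0.17 × 5.45×10⁻⁶ / (4π×10⁻⁷) = 4.63 A.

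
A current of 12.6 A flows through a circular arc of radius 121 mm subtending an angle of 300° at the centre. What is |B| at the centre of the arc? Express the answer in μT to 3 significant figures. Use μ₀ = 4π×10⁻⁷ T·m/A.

The Biot–Savart field of a circular arc at its centre is B = μ₀Iφ/(4πR), with φ = 5.236 rad.
B = (4π×10⁻⁷ × 12.6 × 5.236) / (4π × 0.121) = 5.45×10⁻⁵ T.

B ≈ 54.5 μT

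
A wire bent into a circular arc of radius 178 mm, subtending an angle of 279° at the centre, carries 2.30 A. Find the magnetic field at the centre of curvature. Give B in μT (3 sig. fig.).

The Biot–Savart field of a circular arc at its centre is B = μ₀Iφ/(4πR), with φ = 4.869 rad.
B = (4π×10⁻⁷ × 2.30 × 4.869) / (4π × 0.178) = 6.29×10⁻⁶ T.

B ≈ 6.29 μT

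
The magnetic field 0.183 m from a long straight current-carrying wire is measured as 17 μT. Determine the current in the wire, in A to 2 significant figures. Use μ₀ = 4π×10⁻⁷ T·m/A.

I ≈ 16 A

For a long straight wire B = μ₀I/(2πd), so I = 2πdB/μ₀.
I = 2π × 0.183 × 1.70×10⁻⁵ / (4π×10⁻⁷) = 15.6 A.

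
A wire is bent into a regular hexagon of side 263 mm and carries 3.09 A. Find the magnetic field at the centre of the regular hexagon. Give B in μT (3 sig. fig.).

Each side is a finite straight segment at perpendicular distance d = a/(2 tan(π/6)) = 0.2278 m from the centre, with end-angles ±π/6.
One side contributes B₁ = (μ₀I/4πd)·2 sin(π/6) = 1.36×10⁻⁶ T.
All 6 sides add in the same direction: B = 6 × 1.36×10⁻⁶ = 8.14×10⁻⁶ T.

B ≈ 8.14 μT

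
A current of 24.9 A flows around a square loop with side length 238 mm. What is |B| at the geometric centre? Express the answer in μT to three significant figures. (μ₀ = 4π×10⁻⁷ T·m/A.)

Each side is a finite straight segment at perpendicular distance d = a/(2 tan(π/4)) = 0.119 m from the centre, with end-angles ±π/4.
One side contributes B₁ = (μ₀I/4πd)·2 sin(π/4) = 2.96×10⁻⁵ T.
All 4 sides add in the same direction: B = 4 × 2.96×10⁻⁵ = 1.18×10⁻⁴ T.

B ≈ 118 μT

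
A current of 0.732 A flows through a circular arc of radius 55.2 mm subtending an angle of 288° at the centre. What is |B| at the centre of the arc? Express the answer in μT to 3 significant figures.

The Biot–Savart field of a circular arc at its centre is B = μ₀Iφ/(4πR), with φ = 5.027 rad.
B = (4π×10⁻⁷ × 0.732 × 5.027) / (4π × 0.0552) = 6.67×10⁻⁶ T.

B ≈ 6.67 μT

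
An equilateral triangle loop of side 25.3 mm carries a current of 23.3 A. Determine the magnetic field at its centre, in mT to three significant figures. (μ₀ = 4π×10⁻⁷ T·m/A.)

Each side is a finite straight segment at perpendicular distance d = a/(2 tan(π/3)) = 0.007303 m from the centre, with end-angles ±π/3.
One side contributes B₁ = (μ₀I/4πd)·2 sin(π/3) = 5.53×10⁻⁴ T.
All 3 sides add in the same direction: B = 3 × 5.53×10⁻⁴ = 1.66×10⁻³ T.

B ≈ 1.66 mT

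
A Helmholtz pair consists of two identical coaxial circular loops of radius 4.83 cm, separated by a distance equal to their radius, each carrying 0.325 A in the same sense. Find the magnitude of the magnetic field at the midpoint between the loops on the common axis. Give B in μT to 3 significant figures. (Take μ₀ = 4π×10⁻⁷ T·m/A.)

B ≈ 6.05 μT

Each loop contributes B = μ₀IR²/[2(R²+z²)^(3/2)] on the axis, with z measured from that loop.
Loop 1 (z = 0.02415 m): B₁ = 3.03×10⁻⁶ T. Loop 2 (z = 0.02415 m): B₂ = 3.03×10⁻⁶ T.
The fields add: B = B₁ + B₂ = 6.05×10⁻⁶ T.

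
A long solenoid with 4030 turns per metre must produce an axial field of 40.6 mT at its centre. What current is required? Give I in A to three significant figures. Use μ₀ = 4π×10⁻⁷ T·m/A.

Inside a long solenoid B = μ₀nI with n = 4030 m⁻¹, so I = B/(μ₀n).
I = 4.06×10⁻² / (4π×10⁻⁷ × 4030) = 8.02 A.

I ≈ 8.02 A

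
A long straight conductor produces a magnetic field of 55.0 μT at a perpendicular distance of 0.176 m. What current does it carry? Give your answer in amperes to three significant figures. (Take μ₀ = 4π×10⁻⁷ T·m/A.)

I ≈ 48.4 A

For a long straight wire B = μ₀I/(2πd), so I = 2πdB/μ₀.
I = 2π × 0.176 × 5.50×10⁻⁵ / (4π×10⁻⁷) = 48.4 A.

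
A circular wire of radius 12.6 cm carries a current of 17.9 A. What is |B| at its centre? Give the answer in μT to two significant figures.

B ≈ 89 μT

At the centre of a circular loop the Biot–Savart law gives B = μ₀I/(2R).
B = (4π×10⁻⁷ × 17.9) / (2 × 0.126) = 8.93×10⁻⁵ T.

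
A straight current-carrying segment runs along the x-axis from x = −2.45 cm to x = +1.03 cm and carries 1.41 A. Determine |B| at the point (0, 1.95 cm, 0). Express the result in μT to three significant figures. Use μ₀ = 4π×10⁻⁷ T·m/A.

B ≈ 9.03 μT

For a finite straight segment, B = (μ₀I/4πd)(sinθ₁ + sinθ₂), where θ₁, θ₂ are the angles from the perpendicular to each end.
The perpendicular distance is d = 0.0195 m; the end-offsets along the wire are a = 0.0245 m and b = 0.0103 m.
sinθ₁ = 0.0245/√(0.0245²+0.0195²) = 0.7824; sinθ₂ = 0.0103/√(0.0103²+0.0195²) = 0.4671.
B = (4π×10⁻⁷ × 1.41) / (4π × 0.0195) × (0.7824 + 0.4671) = 9.03×10⁻⁶ T.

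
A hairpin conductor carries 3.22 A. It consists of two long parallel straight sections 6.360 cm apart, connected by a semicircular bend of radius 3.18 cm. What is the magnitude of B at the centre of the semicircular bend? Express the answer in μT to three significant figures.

B ≈ 52.1 μT

The semicircular arc contributes B_arc = μ₀I·π/(4πR) = μ₀I/(4R) = 3.18×10⁻⁵ T.
Each semi-infinite lead is at perpendicular distance R = 0.0318 m from the centre, with the perpendicular foot at its near end, so it contributes μ₀I/(4πR); both point the same way, together 2.03×10⁻⁵ T.
Arc and leads all point the same direction: B = 3.18×10⁻⁵ + 2.03×10⁻⁵ = 5.21×10⁻⁵ T.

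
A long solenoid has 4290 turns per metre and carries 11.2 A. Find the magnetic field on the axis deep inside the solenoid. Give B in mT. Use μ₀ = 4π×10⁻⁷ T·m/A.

B ≈ 60.4 mT

Inside a long solenoid, B = μ₀nI with n = 4290 turns/m.
B = 4π×10⁻⁷ × 4290 × 11.2 = 6.04×10⁻² T.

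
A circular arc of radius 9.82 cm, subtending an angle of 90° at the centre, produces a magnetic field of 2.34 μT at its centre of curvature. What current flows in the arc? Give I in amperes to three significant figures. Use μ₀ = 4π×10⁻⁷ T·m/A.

For a circular arc, B = μ₀Iφ/(4πR) with φ in radians; here φ = 1.571 rad.
So I = 4πRB/(μ₀φ) = 4π × 0.0982 × 2.34×10⁻⁶ / (4π×10⁻⁷ × 1.571) = 1.46 A.

I ≈ 1.46 A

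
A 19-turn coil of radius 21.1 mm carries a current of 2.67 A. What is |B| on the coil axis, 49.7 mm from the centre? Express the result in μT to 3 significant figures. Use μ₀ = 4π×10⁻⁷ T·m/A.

B ≈ 90.2 μT

For an N-turn flat coil, B = Nμ₀IR²/[2(R²+z²)^(3/2)] with R = 0.0211 m, z = 0.0497 m.
B = 19 × 4.74×10⁻⁶ T = 9.02×10⁻⁵ T.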